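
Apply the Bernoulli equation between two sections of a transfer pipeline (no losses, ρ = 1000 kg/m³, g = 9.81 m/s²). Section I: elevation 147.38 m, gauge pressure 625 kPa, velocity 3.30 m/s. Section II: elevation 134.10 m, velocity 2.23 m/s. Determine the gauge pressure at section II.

P₂ ≈ 758 kPa

Pressure head at I: ψ₁ = P₁/(ρg) = 625×1000 / (1000 × 9.81) = 63.71 m.
Velocity heads: v₁²/2g = 3.30²/19.62 = 0.555 m; v₂²/2g = 2.23²/19.62 = 0.253 m.
Total head H = z₁ + ψ₁ + v₁²/2g = 147.38 + 63.71 + 0.555 = 211.65 m.
ψ₂ = H − z₂ − v₂²/2g = 211.65 − 134.10 − 0.253 = 77.30 m.
P₂ = ρgψ₂ = 1000 × 9.81 × 77.30 ≈ 758 kPa.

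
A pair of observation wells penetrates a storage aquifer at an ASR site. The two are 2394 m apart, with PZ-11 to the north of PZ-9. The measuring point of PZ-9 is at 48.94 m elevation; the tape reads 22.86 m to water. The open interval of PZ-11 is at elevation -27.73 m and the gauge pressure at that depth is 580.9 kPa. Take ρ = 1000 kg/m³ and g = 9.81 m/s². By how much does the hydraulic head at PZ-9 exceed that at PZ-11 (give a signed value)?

Δh ≈ -5.41 m

Total head at PZ-9: h = 48.94 − 22.86 = 26.08 m.
Pressure head at PZ-11: ψ = P/(ρg) = 580.9×1000 / (1000 × 9.81) = 59.22 m.
Total head at PZ-11: h = z + ψ = -27.73 + 59.22 = 31.49 m.
Head difference: h(PZ-9) − h(PZ-11) = 26.08 − 31.49 = -5.41 m.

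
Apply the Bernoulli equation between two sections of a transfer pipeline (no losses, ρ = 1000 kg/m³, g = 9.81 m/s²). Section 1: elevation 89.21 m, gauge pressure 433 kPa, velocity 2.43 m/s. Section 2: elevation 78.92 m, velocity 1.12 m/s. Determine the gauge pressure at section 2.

P₂ ≈ 536 kPa

Pressure head at 1: ψ₁ = P₁/(ρg) = 433×1000 / (1000 × 9.81) = 44.14 m.
Velocity heads: v₁²/2g = 2.43²/19.62 = 0.301 m; v₂²/2g = 1.12²/19.62 = 0.064 m.
Total head H = z₁ + ψ₁ + v₁²/2g = 89.21 + 44.14 + 0.301 = 133.65 m.
ψ₂ = H − z₂ − v₂²/2g = 133.65 − 78.92 − 0.064 = 54.67 m.
P₂ = ρgψ₂ = 1000 × 9.81 × 54.67 ≈ 536 kPa.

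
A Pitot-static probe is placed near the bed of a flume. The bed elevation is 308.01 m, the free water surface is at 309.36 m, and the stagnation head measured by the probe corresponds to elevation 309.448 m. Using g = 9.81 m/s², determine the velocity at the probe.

Near the bed, under hydrostatic conditions, the piezometric head (z + ψ) equals the free-surface elevation, 309.36 m.
Velocity head = total − piezometric = 309.448 − 309.36 = 0.088 m.
v = √(2g·h_v) = √(2 × 9.81 × 0.088) = 1.31 m/s.

v ≈ 1.31 m/s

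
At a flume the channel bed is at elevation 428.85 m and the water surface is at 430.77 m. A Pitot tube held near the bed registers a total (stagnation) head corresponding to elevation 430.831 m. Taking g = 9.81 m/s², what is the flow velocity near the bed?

Near the bed, under hydrostatic conditions, the piezometric head (z + ψ) equals the free-surface elevation, 430.77 m.
Velocity head = total − piezometric = 430.831 − 430.77 = 0.061 m.
v = √(2g·h_v) = √(2 × 9.81 × 0.061) = 1.09 m/s.

v ≈ 1.09 m/s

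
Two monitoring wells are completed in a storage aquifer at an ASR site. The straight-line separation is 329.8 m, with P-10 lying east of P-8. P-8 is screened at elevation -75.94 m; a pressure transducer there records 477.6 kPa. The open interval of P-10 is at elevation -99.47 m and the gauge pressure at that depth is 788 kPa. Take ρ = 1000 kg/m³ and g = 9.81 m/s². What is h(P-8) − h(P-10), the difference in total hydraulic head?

Δh ≈ -8.11 m

Pressure head at P-8: ψ = P/(ρg) = 477.6×1000 / (1000 × 9.81) = 48.69 m.
Total head at P-8: h = z + ψ = -75.94 + 48.69 = -27.25 m.
Pressure head at P-10: ψ = P/(ρg) = 788×1000 / (1000 × 9.81) = 80.33 m.
Total head at P-10: h = z + ψ = -99.47 + 80.33 = -19.14 m.
Head difference: h(P-8) − h(P-10) = -27.25 − (-19.14) = -8.11 m.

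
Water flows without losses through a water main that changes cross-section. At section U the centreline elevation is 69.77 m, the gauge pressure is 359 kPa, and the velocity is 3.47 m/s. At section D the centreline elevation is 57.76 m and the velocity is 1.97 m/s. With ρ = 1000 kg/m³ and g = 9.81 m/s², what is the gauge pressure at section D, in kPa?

Pressure head at U: ψ₁ = P₁/(ρg) = 359×1000 / (1000 × 9.81) = 36.60 m.
Velocity heads: v₁²/2g = 3.47²/19.62 = 0.614 m; v₂²/2g = 1.97²/19.62 = 0.198 m.
Total head H = z₁ + ψ₁ + v₁²/2g = 69.77 + 36.60 + 0.614 = 106.98 m.
ψ₂ = H − z₂ − v₂²/2g = 106.98 − 57.76 − 0.198 = 49.02 m.
P₂ = ρgψ₂ = 1000 × 9.81 × 49.02 ≈ 481 kPa.

P₂ ≈ 481 kPa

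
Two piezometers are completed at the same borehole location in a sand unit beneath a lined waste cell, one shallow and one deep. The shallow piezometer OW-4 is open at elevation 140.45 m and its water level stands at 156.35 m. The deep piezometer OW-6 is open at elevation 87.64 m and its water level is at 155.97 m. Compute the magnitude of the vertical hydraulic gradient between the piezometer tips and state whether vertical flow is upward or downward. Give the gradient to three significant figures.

|i_v| ≈ 0.00720; vertical flow is downward

Total head at OW-4: h = 156.35 m (water level in the standpipe).
Total head at OW-6: h = 155.97 m.
Δh = h(OW-4) − h(OW-6) = 156.35 − 155.97 = 0.38 m.
Vertical separation Δz = 140.45 − 87.64 = 52.81 m.
|i_v| = |Δh| / Δz = 0.38 / 52.81 = 0.00720.
Head is higher in the shallow piezometer, so vertical flow is downward (recharge condition).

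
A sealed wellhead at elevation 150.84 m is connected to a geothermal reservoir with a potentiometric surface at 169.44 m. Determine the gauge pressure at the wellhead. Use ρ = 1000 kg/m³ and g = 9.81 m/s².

P ≈ 182 kPa

Head above the cap: Δh = 169.44 − 150.84 = 18.60 m.
P = ρgΔh = 1000 × 9.81 × 18.60 = 182466 Pa ≈ 182 kPa.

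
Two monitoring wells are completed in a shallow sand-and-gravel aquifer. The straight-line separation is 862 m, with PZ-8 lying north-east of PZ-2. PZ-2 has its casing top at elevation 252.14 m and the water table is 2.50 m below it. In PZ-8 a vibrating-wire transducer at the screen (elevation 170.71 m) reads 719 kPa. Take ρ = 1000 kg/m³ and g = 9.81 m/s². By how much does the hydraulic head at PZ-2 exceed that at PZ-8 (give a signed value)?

Total head at PZ-2: h = 252.14 − 2.50 = 249.64 m.
Pressure head at PZ-8: ψ = P/(ρg) = 719×1000 / (1000 × 9.81) = 73.29 m.
Total head at PZ-8: h = z + ψ = 170.71 + 73.29 = 244.00 m.
Head difference: h(PZ-2) − h(PZ-8) = 249.64 − 244.00 = 5.64 m.

Δh ≈ 5.64 m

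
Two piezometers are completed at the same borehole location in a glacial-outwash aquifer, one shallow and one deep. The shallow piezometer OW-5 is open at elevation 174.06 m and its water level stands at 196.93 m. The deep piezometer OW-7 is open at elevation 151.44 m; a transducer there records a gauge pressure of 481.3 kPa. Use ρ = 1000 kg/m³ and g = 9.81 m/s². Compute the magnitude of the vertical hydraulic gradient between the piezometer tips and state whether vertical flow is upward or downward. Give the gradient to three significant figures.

Total head at OW-5: h = 196.93 m (water level in the standpipe).
Pressure head at OW-7: ψ = P/(ρg) = 481.3×1000 / (1000 × 9.81) = 49.06 m.
Total head at OW-7: h = z + ψ = 151.44 + 49.06 = 200.50 m.
Δh = h(OW-5) − h(OW-7) = 196.93 − 200.50 = -3.57 m.
Vertical separation Δz = 174.06 − 151.44 = 22.62 m.
|i_v| = |Δh| / Δz = 3.57 / 22.62 = 0.158.
Head is higher in the deep piezometer, so vertical flow is upward (discharge condition).

|i_v| ≈ 0.158; vertical flow is upward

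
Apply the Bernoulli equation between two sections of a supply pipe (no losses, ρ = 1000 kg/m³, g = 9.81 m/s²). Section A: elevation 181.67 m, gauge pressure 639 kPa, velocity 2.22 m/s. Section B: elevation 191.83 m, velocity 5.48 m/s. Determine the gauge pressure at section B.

Pressure head at A: ψ₁ = P₁/(ρg) = 639×1000 / (1000 × 9.81) = 65.14 m.
Velocity heads: v₁²/2g = 2.22²/19.62 = 0.251 m; v₂²/2g = 5.48²/19.62 = 1.531 m.
Total head H = z₁ + ψ₁ + v₁²/2g = 181.67 + 65.14 + 0.251 = 247.06 m.
ψ₂ = H − z₂ − v₂²/2g = 247.06 − 191.83 − 1.531 = 53.70 m.
P₂ = ρgψ₂ = 1000 × 9.81 × 53.70 ≈ 527 kPa.

P₂ ≈ 527 kPa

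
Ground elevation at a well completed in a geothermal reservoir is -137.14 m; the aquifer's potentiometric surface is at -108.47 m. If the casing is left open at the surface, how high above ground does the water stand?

≈ 28.67 m above ground

Water rises to the potentiometric surface, so the rise above ground = -108.47 − (-137.14) = 28.67 m.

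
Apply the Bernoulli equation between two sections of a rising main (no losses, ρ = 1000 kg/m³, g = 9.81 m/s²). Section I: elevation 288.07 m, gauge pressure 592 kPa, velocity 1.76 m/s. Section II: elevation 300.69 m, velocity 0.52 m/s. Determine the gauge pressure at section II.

Pressure head at I: ψ₁ = P₁/(ρg) = 592×1000 / (1000 × 9.81) = 60.35 m.
Velocity heads: v₁²/2g = 1.76²/19.62 = 0.158 m; v₂²/2g = 0.52²/19.62 = 0.014 m.
Total head H = z₁ + ψ₁ + v₁²/2g = 288.07 + 60.35 + 0.158 = 348.58 m.
ψ₂ = H − z₂ − v₂²/2g = 348.58 − 300.69 − 0.014 = 47.88 m.
P₂ = ρgψ₂ = 1000 × 9.81 × 47.88 ≈ 470 kPa.

P₂ ≈ 470 kPa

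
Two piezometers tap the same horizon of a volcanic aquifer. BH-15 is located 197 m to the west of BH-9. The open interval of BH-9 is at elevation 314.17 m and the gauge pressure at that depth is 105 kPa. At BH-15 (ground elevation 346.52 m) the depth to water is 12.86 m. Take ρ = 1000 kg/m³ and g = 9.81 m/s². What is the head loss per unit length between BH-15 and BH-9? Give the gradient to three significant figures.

Pressure head at BH-9: ψ = P/(ρg) = 105×1000 / (1000 × 9.81) = 10.70 m.
Total head at BH-9: h = z + ψ = 314.17 + 10.70 = 324.87 m.
Total head at BH-15: h = 346.52 − 12.86 = 333.66 m.
Head difference: h(BH-9) − h(BH-15) = 324.87 − 333.66 = -8.79 m.
Hydraulic gradient: i = |Δh| / L = 8.79 / 197 = 0.0446.

i ≈ 0.0446 m/m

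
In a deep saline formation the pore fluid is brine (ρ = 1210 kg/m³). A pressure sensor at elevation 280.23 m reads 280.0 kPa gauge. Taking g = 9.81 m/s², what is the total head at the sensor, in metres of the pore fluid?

h ≈ 303.82 m

ψ = P/(ρg) = 280.0×1000 / (1210 × 9.81) = 23.59 m.
h = z + ψ = 280.23 + 23.59 = 303.82 m.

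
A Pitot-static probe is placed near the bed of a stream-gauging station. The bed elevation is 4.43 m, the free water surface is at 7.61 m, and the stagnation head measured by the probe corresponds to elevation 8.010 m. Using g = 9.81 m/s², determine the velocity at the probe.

Near the bed, under hydrostatic conditions, the piezometric head (z + ψ) equals the free-surface elevation, 7.61 m.
Velocity head = total − piezometric = 8.010 − 7.61 = 0.400 m.
v = √(2g·h_v) = √(2 × 9.81 × 0.400) = 2.80 m/s.

v ≈ 2.80 m/s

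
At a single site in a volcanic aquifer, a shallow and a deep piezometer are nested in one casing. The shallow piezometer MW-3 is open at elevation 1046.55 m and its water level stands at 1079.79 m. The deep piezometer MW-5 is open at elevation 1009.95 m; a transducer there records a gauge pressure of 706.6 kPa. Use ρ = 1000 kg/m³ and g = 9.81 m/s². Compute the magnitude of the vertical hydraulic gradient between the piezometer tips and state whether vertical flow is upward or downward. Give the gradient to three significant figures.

|i_v| ≈ 0.0598; vertical flow is upward

Total head at MW-3: h = 1079.79 m (water level in the standpipe).
Pressure head at MW-5: ψ = P/(ρg) = 706.6×1000 / (1000 × 9.81) = 72.03 m.
Total head at MW-5: h = z + ψ = 1009.95 + 72.03 = 1081.98 m.
Δh = h(MW-3) − h(MW-5) = 1079.79 − 1081.98 = -2.19 m.
Vertical separation Δz = 1046.55 − 1009.95 = 36.60 m.
|i_v| = |Δh| / Δz = 2.19 / 36.60 = 0.0598.
Head is higher in the deep piezometer, so vertical flow is upward (discharge condition).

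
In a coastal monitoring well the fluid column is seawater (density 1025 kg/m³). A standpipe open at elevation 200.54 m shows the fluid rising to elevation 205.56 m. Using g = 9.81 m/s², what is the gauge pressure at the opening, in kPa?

P ≈ 50.5 kPa

Pressure head ψ = h − z = 205.56 − 200.54 = 5.02 m.
P = ρgψ = 1025 × 9.81 × 5.02 = 50477 Pa ≈ 50.5 kPa.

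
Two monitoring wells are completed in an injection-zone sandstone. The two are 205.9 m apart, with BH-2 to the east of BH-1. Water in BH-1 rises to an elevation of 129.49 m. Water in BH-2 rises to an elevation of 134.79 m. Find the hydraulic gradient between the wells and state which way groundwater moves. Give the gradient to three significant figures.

i ≈ 0.0257; groundwater flows toward the west

Total head at BH-1: h = 129.49 m (water level in the piezometer is the total head).
Total head at BH-2: h = 134.79 m (water level in the piezometer is the total head).
Head difference: h(BH-1) − h(BH-2) = 129.49 − 134.79 = -5.30 m.
Hydraulic gradient: i = |Δh| / L = 5.30 / 205.9 = 0.0257.
Flow is from higher to lower head: from BH-2 toward BH-1, i.e. toward the west.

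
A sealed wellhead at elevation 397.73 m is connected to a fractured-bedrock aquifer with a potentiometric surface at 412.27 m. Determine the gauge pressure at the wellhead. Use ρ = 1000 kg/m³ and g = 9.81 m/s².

Head above the cap: Δh = 412.27 − 397.73 = 14.54 m.
P = ρgΔh = 1000 × 9.81 × 14.54 = 142637 Pa ≈ 143 kPa.

P ≈ 143 kPa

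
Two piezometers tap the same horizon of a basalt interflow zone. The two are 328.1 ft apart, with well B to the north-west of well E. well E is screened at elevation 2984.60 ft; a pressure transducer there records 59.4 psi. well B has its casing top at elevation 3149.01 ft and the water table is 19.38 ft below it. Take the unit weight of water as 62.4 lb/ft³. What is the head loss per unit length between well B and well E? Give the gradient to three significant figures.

Pressure head at well E: ψ = 144·P/γ = 144 × 59.4 / 62.4 = 137.08 ft.
Total head at well E: h = z + ψ = 2984.60 + 137.08 = 3121.68 ft.
Total head at well B: h = 3149.01 − 19.38 = 3129.63 ft.
Head difference: h(well E) − h(well B) = 3121.68 − 3129.63 = -7.95 ft.
Hydraulic gradient: i = |Δh| / L = 7.95 / 328.1 = 0.0242.

i ≈ 0.0242 ft/ft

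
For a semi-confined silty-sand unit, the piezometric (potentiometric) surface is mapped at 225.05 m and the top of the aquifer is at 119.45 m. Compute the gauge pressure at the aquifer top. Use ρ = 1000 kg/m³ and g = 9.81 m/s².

P ≈ 1040 kPa

Pressure head at the aquifer top: ψ = h − z = 225.05 − 119.45 = 105.60 m.
P = ρgψ = 1000 × 9.81 × 105.60 = 1035936 Pa ≈ 1040 kPa.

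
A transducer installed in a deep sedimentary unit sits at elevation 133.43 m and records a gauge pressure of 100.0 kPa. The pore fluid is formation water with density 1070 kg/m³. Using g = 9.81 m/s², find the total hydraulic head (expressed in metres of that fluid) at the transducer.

h ≈ 142.96 m

ψ = P/(ρg) = 100.0×1000 / (1070 × 9.81) = 9.53 m.
h = z + ψ = 133.43 + 9.53 = 142.96 m.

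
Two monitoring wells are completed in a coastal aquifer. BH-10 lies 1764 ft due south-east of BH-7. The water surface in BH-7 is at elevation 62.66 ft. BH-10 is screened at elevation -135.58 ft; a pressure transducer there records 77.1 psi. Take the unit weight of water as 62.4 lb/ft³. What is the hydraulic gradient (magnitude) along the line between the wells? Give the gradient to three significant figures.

Total head at BH-7: h = 62.66 ft (water level in the piezometer is the total head).
Pressure head at BH-10: ψ = 144·P/γ = 144 × 77.1 / 62.4 = 177.92 ft.
Total head at BH-10: h = z + ψ = -135.58 + 177.92 = 42.34 ft.
Head difference: h(BH-7) − h(BH-10) = 62.66 − 42.34 = 20.32 ft.
Hydraulic gradient: i = |Δh| / L = 20.32 / 1764 = 0.0115.

i ≈ 0.0115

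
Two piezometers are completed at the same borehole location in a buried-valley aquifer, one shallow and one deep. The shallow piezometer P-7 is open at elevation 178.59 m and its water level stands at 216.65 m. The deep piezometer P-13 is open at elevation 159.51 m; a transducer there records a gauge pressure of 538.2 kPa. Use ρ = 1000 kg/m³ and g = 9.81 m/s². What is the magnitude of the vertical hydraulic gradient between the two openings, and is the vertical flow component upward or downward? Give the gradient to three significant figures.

Total head at P-7: h = 216.65 m (water level in the standpipe).
Pressure head at P-13: ψ = P/(ρg) = 538.2×1000 / (1000 × 9.81) = 54.86 m.
Total head at P-13: h = z + ψ = 159.51 + 54.86 = 214.37 m.
Δh = h(P-7) − h(P-13) = 216.65 − 214.37 = 2.28 m.
Vertical separation Δz = 178.59 − 159.51 = 19.08 m.
|i_v| = |Δh| / Δz = 2.28 / 19.08 = 0.119.
Head is higher in the shallow piezometer, so vertical flow is downward (recharge condition).

|i_v| ≈ 0.119; vertical flow is downward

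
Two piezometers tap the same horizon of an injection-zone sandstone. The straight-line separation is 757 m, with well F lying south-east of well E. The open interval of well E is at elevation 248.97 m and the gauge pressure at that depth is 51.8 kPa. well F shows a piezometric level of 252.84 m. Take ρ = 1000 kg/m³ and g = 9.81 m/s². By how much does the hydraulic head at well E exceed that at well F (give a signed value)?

Δh ≈ 1.41 m

Pressure head at well E: ψ = P/(ρg) = 51.8×1000 / (1000 × 9.81) = 5.28 m.
Total head at well E: h = z + ψ = 248.97 + 5.28 = 254.25 m.
Total head at well F: h = 252.84 m (water level in the piezometer is the total head).
Head difference: h(well E) − h(well F) = 254.25 − 252.84 = 1.41 m.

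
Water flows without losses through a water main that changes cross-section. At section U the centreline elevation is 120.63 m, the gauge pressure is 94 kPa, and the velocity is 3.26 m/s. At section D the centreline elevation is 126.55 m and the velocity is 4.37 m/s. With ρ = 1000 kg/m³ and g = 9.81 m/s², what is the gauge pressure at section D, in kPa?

Pressure head at U: ψ₁ = P₁/(ρg) = 94×1000 / (1000 × 9.81) = 9.58 m.
Velocity heads: v₁²/2g = 3.26²/19.62 = 0.542 m; v₂²/2g = 4.37²/19.62 = 0.973 m.
Total head H = z₁ + ψ₁ + v₁²/2g = 120.63 + 9.58 + 0.542 = 130.75 m.
ψ₂ = H − z₂ − v₂²/2g = 130.75 − 126.55 − 0.973 = 3.23 m.
P₂ = ρgψ₂ = 1000 × 9.81 × 3.23 ≈ 31.7 kPa.

P₂ ≈ 31.7 kPa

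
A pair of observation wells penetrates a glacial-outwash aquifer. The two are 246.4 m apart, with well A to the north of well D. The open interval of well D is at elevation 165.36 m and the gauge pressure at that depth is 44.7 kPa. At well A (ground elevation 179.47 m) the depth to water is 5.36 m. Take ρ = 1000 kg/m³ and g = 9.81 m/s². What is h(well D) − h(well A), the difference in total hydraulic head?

Δh ≈ -4.19 m

Pressure head at well D: ψ = P/(ρg) = 44.7×1000 / (1000 × 9.81) = 4.56 m.
Total head at well D: h = z + ψ = 165.36 + 4.56 = 169.92 m.
Total head at well A: h = 179.47 − 5.36 = 174.11 m.
Head difference: h(well D) − h(well A) = 169.92 − 174.11 = -4.19 m.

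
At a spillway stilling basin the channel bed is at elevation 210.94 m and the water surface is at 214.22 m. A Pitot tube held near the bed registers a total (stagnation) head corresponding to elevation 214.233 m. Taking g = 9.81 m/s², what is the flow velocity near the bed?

Near the bed, under hydrostatic conditions, the piezometric head (z + ψ) equals the free-surface elevation, 214.22 m.
Velocity head = total − piezometric = 214.233 − 214.22 = 0.013 m.
v = √(2g·h_v) = √(2 × 9.81 × 0.013) = 0.505 m/s.

v ≈ 0.505 m/s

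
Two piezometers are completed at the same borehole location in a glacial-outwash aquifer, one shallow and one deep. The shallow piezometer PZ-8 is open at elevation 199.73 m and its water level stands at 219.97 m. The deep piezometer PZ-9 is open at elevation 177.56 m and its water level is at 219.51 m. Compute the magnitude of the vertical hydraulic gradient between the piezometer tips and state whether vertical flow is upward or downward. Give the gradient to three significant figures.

|i_v| ≈ 0.0207; vertical flow is downward

Total head at PZ-8: h = 219.97 m (water level in the standpipe).
Total head at PZ-9: h = 219.51 m.
Δh = h(PZ-8) − h(PZ-9) = 219.97 − 219.51 = 0.46 m.
Vertical separation Δz = 199.73 − 177.56 = 22.17 m.
|i_v| = |Δh| / Δz = 0.46 / 22.17 = 0.0207.
Head is higher in the shallow piezometer, so vertical flow is downward (recharge condition).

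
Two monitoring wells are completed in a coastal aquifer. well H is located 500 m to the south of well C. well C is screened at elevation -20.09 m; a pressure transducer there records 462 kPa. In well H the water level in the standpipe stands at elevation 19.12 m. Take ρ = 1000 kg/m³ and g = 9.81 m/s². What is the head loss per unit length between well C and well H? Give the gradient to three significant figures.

Pressure head at well C: ψ = P/(ρg) = 462×1000 / (1000 × 9.81) = 47.09 m.
Total head at well C: h = z + ψ = -20.09 + 47.09 = 27.00 m.
Total head at well H: h = 19.12 m (water level in the piezometer is the total head).
Head difference: h(well C) − h(well H) = 27.00 − 19.12 = 7.88 m.
Hydraulic gradient: i = |Δh| / L = 7.88 / 500 = 0.0158.

i ≈ 0.0158 m/m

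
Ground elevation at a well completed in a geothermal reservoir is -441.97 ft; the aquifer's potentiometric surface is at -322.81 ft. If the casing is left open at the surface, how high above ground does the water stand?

Water rises to the potentiometric surface, so the rise above ground = -322.81 − (-441.97) = 119.16 ft.

≈ 119.16 ft above ground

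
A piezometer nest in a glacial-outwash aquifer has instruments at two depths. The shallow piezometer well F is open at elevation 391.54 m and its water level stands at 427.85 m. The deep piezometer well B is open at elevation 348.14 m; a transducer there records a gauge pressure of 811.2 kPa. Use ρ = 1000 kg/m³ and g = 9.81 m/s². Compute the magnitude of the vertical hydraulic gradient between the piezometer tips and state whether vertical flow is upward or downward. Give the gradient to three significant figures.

Total head at well F: h = 427.85 m (water level in the standpipe).
Pressure head at well B: ψ = P/(ρg) = 811.2×1000 / (1000 × 9.81) = 82.69 m.
Total head at well B: h = z + ψ = 348.14 + 82.69 = 430.83 m.
Δh = h(well F) − h(well B) = 427.85 − 430.83 = -2.98 m.
Vertical separation Δz = 391.54 − 348.14 = 43.40 m.
|i_v| = |Δh| / Δz = 2.98 / 43.40 = 0.0687.
Head is higher in the deep piezometer, so vertical flow is upward (discharge condition).

|i_v| ≈ 0.0687; vertical flow is upward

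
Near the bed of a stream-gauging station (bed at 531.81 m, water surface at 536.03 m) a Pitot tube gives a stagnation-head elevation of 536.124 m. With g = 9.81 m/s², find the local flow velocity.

v ≈ 1.36 m/s

Near the bed, under hydrostatic conditions, the piezometric head (z + ψ) equals the free-surface elevation, 536.03 m.
Velocity head = total − piezometric = 536.124 − 536.03 = 0.094 m.
v = √(2g·h_v) = √(2 × 9.81 × 0.094) = 1.36 m/s.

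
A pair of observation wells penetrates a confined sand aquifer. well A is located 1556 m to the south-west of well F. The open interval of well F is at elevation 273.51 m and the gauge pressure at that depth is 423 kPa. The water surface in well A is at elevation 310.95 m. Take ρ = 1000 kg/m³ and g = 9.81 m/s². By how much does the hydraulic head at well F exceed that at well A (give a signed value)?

Δh ≈ 5.68 m

Pressure head at well F: ψ = P/(ρg) = 423×1000 / (1000 × 9.81) = 43.12 m.
Total head at well F: h = z + ψ = 273.51 + 43.12 = 316.63 m.
Total head at well A: h = 310.95 m (water level in the piezometer is the total head).
Head difference: h(well F) − h(well A) = 316.63 − 310.95 = 5.68 m.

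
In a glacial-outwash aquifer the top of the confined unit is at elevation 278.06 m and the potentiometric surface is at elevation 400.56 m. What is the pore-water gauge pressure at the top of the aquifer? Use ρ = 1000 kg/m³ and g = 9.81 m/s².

P ≈ 1200 kPa

Pressure head at the aquifer top: ψ = h − z = 400.56 − 278.06 = 122.50 m.
P = ρgψ = 1000 × 9.81 × 122.50 = 1201725 Pa ≈ 1200 kPa.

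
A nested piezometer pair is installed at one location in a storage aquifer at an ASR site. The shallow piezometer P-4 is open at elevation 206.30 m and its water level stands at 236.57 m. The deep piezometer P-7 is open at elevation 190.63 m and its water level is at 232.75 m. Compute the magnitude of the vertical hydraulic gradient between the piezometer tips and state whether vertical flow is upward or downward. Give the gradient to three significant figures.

|i_v| ≈ 0.244; vertical flow is downward

Total head at P-4: h = 236.57 m (water level in the standpipe).
Total head at P-7: h = 232.75 m.
Δh = h(P-4) − h(P-7) = 236.57 − 232.75 = 3.82 m.
Vertical separation Δz = 206.30 − 190.63 = 15.67 m.
|i_v| = |Δh| / Δz = 3.82 / 15.67 = 0.244.
Head is higher in the shallow piezometer, so vertical flow is downward (recharge condition).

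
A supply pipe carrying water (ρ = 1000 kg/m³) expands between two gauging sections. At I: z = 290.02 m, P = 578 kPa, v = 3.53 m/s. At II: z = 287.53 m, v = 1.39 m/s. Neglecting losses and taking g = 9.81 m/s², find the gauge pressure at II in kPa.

Pressure head at I: ψ₁ = P₁/(ρg) = 578×1000 / (1000 × 9.81) = 58.92 m.
Velocity heads: v₁²/2g = 3.53²/19.62 = 0.635 m; v₂²/2g = 1.39²/19.62 = 0.098 m.
Total head H = z₁ + ψ₁ + v₁²/2g = 290.02 + 58.92 + 0.635 = 349.57 m.
ψ₂ = H − z₂ − v₂²/2g = 349.57 − 287.53 − 0.098 = 61.94 m.
P₂ = ρgψ₂ = 1000 × 9.81 × 61.94 ≈ 608 kPa.

P₂ ≈ 608 kPa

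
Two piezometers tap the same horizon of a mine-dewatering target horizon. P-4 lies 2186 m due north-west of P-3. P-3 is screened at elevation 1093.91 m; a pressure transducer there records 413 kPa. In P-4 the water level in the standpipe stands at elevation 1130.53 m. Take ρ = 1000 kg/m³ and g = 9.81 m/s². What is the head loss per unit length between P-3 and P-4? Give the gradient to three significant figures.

i ≈ 0.00251 m/m

Pressure head at P-3: ψ = P/(ρg) = 413×1000 / (1000 × 9.81) = 42.10 m.
Total head at P-3: h = z + ψ = 1093.91 + 42.10 = 1136.01 m.
Total head at P-4: h = 1130.53 m (water level in the piezometer is the total head).
Head difference: h(P-3) − h(P-4) = 1136.01 − 1130.53 = 5.48 m.
Hydraulic gradient: i = |Δh| / L = 5.48 / 2186 = 0.00251.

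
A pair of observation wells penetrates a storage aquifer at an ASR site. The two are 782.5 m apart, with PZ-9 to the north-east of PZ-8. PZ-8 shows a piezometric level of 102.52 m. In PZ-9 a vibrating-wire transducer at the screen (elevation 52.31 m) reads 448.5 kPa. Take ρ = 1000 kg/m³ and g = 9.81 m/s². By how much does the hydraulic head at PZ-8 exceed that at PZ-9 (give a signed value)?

Total head at PZ-8: h = 102.52 m (water level in the piezometer is the total head).
Pressure head at PZ-9: ψ = P/(ρg) = 448.5×1000 / (1000 × 9.81) = 45.72 m.
Total head at PZ-9: h = z + ψ = 52.31 + 45.72 = 98.03 m.
Head difference: h(PZ-8) − h(PZ-9) = 102.52 − 98.03 = 4.49 m.

Δh ≈ 4.49 m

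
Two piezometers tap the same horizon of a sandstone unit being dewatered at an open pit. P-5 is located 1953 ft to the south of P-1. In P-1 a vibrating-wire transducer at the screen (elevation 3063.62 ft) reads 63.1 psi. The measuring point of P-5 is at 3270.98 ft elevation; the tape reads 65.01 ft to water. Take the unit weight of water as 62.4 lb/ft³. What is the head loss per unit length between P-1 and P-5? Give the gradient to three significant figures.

i ≈ 0.00167 ft/ft

Pressure head at P-1: ψ = 144·P/γ = 144 × 63.1 / 62.4 = 145.62 ft.
Total head at P-1: h = z + ψ = 3063.62 + 145.62 = 3209.24 ft.
Total head at P-5: h = 3270.98 − 65.01 = 3205.97 ft.
Head difference: h(P-1) − h(P-5) = 3209.24 − 3205.97 = 3.27 ft.
Hydraulic gradient: i = |Δh| / L = 3.27 / 1953 = 0.00167.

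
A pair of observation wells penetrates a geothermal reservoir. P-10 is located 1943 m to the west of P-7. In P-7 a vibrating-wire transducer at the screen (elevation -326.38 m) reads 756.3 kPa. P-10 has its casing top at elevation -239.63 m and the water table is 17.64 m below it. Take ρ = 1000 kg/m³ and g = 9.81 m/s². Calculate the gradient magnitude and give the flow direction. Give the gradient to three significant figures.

i ≈ 0.00411; groundwater flows toward the west

Pressure head at P-7: ψ = P/(ρg) = 756.3×1000 / (1000 × 9.81) = 77.09 m.
Total head at P-7: h = z + ψ = -326.38 + 77.09 = -249.29 m.
Total head at P-10: h = -239.63 − 17.64 = -257.27 m.
Head difference: h(P-7) − h(P-10) = -249.29 − (-257.27) = 7.98 m.
Hydraulic gradient: i = |Δh| / L = 7.98 / 1943 = 0.00411.
Flow is from higher to lower head: from P-7 toward P-10, i.e. toward the west.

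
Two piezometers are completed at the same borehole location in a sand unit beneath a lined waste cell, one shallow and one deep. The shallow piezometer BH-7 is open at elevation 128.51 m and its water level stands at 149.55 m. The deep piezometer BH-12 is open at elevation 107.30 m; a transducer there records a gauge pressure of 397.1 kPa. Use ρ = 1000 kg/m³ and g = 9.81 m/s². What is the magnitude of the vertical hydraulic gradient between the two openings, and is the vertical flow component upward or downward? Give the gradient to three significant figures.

Total head at BH-7: h = 149.55 m (water level in the standpipe).
Pressure head at BH-12: ψ = P/(ρg) = 397.1×1000 / (1000 × 9.81) = 40.48 m.
Total head at BH-12: h = z + ψ = 107.30 + 40.48 = 147.78 m.
Δh = h(BH-7) − h(BH-12) = 149.55 − 147.78 = 1.77 m.
Vertical separation Δz = 128.51 − 107.30 = 21.21 m.
|i_v| = |Δh| / Δz = 1.77 / 21.21 = 0.0835.
Head is higher in the shallow piezometer, so vertical flow is downward (recharge condition).

|i_v| ≈ 0.0835; vertical flow is downward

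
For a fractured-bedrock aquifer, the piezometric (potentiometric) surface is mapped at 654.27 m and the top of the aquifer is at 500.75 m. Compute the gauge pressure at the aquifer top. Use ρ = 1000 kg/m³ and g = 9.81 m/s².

P ≈ 1510 kPa

Pressure head at the aquifer top: ψ = h − z = 654.27 − 500.75 = 153.52 m.
P = ρgψ = 1000 × 9.81 × 153.52 = 1506031 Pa ≈ 1510 kPa.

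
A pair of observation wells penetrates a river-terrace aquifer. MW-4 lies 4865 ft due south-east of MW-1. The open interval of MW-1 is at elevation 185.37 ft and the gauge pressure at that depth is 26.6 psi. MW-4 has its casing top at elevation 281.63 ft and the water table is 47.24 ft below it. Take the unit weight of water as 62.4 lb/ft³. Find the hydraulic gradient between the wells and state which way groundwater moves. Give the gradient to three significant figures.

i ≈ 0.00254; groundwater flows toward the south-east

Pressure head at MW-1: ψ = 144·P/γ = 144 × 26.6 / 62.4 = 61.38 ft.
Total head at MW-1: h = z + ψ = 185.37 + 61.38 = 246.75 ft.
Total head at MW-4: h = 281.63 − 47.24 = 234.39 ft.
Head difference: h(MW-1) − h(MW-4) = 246.75 − 234.39 = 12.36 ft.
Hydraulic gradient: i = |Δh| / L = 12.36 / 4865 = 0.00254.
Flow is from higher to lower head: from MW-1 toward MW-4, i.e. toward the south-east.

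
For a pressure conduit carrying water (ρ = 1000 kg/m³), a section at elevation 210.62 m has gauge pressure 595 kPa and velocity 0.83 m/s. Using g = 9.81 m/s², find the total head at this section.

Pressure head ψ = P/(ρg) = 595×1000 / (1000 × 9.81) = 60.65 m.
Velocity head = v²/(2g) = 0.83² / (2 × 9.81) = 0.035 m.
h = z + ψ + v²/(2g) = 210.62 + 60.65 + 0.035 = 271.31 m.

h ≈ 271.31 m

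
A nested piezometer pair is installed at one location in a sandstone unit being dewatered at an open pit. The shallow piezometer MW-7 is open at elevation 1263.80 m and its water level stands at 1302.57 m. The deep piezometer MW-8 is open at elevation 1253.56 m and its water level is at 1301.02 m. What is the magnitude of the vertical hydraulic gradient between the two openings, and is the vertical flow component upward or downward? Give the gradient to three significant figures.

Total head at MW-7: h = 1302.57 m (water level in the standpipe).
Total head at MW-8: h = 1301.02 m.
Δh = h(MW-7) − h(MW-8) = 1302.57 − 1301.02 = 1.55 m.
Vertical separation Δz = 1263.80 − 1253.56 = 10.24 m.
|i_v| = |Δh| / Δz = 1.55 / 10.24 = 0.151.
Head is higher in the shallow piezometer, so vertical flow is downward (recharge condition).

|i_v| ≈ 0.151; vertical flow is downward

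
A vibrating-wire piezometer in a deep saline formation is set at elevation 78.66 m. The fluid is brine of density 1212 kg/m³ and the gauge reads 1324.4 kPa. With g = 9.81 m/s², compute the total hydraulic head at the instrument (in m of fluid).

h ≈ 190.05 m

ψ = P/(ρg) = 1324.4×1000 / (1212 × 9.81) = 111.39 m.
h = z + ψ = 78.66 + 111.39 = 190.05 m.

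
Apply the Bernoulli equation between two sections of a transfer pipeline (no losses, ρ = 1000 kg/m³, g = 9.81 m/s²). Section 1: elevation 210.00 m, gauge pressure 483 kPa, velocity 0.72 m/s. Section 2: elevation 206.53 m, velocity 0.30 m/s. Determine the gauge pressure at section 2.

P₂ ≈ 517 kPa

Pressure head at 1: ψ₁ = P₁/(ρg) = 483×1000 / (1000 × 9.81) = 49.24 m.
Velocity heads: v₁²/2g = 0.72²/19.62 = 0.026 m; v₂²/2g = 0.30²/19.62 = 0.005 m.
Total head H = z₁ + ψ₁ + v₁²/2g = 210.00 + 49.24 + 0.026 = 259.27 m.
ψ₂ = H − z₂ − v₂²/2g = 259.27 − 206.53 − 0.005 = 52.73 m.
P₂ = ρgψ₂ = 1000 × 9.81 × 52.73 ≈ 517 kPa.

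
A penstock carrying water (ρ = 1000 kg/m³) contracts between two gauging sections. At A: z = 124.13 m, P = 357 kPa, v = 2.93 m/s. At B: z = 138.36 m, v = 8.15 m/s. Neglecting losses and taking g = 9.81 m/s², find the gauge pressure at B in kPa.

P₂ ≈ 188 kPa

Pressure head at A: ψ₁ = P₁/(ρg) = 357×1000 / (1000 × 9.81) = 36.39 m.
Velocity heads: v₁²/2g = 2.93²/19.62 = 0.438 m; v₂²/2g = 8.15²/19.62 = 3.385 m.
Total head H = z₁ + ψ₁ + v₁²/2g = 124.13 + 36.39 + 0.438 = 160.96 m.
ψ₂ = H − z₂ − v₂²/2g = 160.96 − 138.36 − 3.385 = 19.21 m.
P₂ = ρgψ₂ = 1000 × 9.81 × 19.21 ≈ 188 kPa.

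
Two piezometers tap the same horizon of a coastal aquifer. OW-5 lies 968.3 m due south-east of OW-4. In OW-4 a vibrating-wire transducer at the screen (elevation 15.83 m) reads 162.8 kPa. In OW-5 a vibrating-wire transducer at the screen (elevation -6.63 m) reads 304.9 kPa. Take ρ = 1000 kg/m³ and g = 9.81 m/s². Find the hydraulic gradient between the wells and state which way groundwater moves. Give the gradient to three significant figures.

i ≈ 0.00824; groundwater flows toward the south-east

Pressure head at OW-4: ψ = P/(ρg) = 162.8×1000 / (1000 × 9.81) = 16.60 m.
Total head at OW-4: h = z + ψ = 15.83 + 16.60 = 32.43 m.
Pressure head at OW-5: ψ = P/(ρg) = 304.9×1000 / (1000 × 9.81) = 31.08 m.
Total head at OW-5: h = z + ψ = -6.63 + 31.08 = 24.45 m.
Head difference: h(OW-4) − h(OW-5) = 32.43 − 24.45 = 7.98 m.
Hydraulic gradient: i = |Δh| / L = 7.98 / 968.3 = 0.00824.
Flow is from higher to lower head: from OW-4 toward OW-5, i.e. toward the south-east.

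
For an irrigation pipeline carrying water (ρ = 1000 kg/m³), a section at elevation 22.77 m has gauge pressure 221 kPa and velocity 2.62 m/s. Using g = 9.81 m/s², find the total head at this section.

h ≈ 45.65 m

Pressure head ψ = P/(ρg) = 221×1000 / (1000 × 9.81) = 22.53 m.
Velocity head = v²/(2g) = 2.62² / (2 × 9.81) = 0.350 m.
h = z + ψ + v²/(2g) = 22.77 + 22.53 + 0.350 = 45.65 m.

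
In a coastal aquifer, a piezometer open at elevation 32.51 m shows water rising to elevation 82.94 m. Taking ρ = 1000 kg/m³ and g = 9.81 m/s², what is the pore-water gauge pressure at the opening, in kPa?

P ≈ 495 kPa

Pressure head ψ = h − z = 82.94 − 32.51 = 50.43 m.
P = ρgψ = 1000 × 9.81 × 50.43 = 494718 Pa ≈ 495 kPa.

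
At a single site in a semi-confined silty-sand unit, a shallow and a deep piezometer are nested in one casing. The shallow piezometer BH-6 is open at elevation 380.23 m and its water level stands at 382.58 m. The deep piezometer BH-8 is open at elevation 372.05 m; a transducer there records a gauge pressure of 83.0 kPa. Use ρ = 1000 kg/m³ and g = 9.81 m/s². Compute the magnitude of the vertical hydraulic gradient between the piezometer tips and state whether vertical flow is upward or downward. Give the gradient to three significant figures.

Total head at BH-6: h = 382.58 m (water level in the standpipe).
Pressure head at BH-8: ψ = P/(ρg) = 83.0×1000 / (1000 × 9.81) = 8.46 m.
Total head at BH-8: h = z + ψ = 372.05 + 8.46 = 380.51 m.
Δh = h(BH-6) − h(BH-8) = 382.58 − 380.51 = 2.07 m.
Vertical separation Δz = 380.23 − 372.05 = 8.18 m.
|i_v| = |Δh| / Δz = 2.07 / 8.18 = 0.253.
Head is higher in the shallow piezometer, so vertical flow is downward (recharge condition).

|i_v| ≈ 0.253; vertical flow is downward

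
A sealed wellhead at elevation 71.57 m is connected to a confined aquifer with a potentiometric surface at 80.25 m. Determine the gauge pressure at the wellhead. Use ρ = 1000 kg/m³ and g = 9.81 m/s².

Head above the cap: Δh = 80.25 − 71.57 = 8.68 m.
P = ρgΔh = 1000 × 9.81 × 8.68 = 85151 Pa ≈ 85.2 kPa.

P ≈ 85.2 kPa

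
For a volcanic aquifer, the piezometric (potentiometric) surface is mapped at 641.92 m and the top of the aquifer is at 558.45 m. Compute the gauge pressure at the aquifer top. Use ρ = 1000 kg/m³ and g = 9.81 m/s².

P ≈ 819 kPa

Pressure head at the aquifer top: ψ = h − z = 641.92 − 558.45 = 83.47 m.
P = ρgψ = 1000 × 9.81 × 83.47 = 818841 Pa ≈ 819 kPa.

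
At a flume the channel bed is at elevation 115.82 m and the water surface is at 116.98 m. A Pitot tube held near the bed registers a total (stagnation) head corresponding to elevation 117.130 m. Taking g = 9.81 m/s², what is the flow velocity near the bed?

v ≈ 1.72 m/s

Near the bed, under hydrostatic conditions, the piezometric head (z + ψ) equals the free-surface elevation, 116.98 m.
Velocity head = total − piezometric = 117.130 − 116.98 = 0.150 m.
v = √(2g·h_v) = √(2 × 9.81 × 0.150) = 1.72 m/s.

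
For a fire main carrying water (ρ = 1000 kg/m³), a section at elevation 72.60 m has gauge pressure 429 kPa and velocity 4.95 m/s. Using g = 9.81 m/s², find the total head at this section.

Pressure head ψ = P/(ρg) = 429×1000 / (1000 × 9.81) = 43.73 m.
Velocity head = v²/(2g) = 4.95² / (2 × 9.81) = 1.249 m.
h = z + ψ + v²/(2g) = 72.60 + 43.73 + 1.249 = 117.58 m.

h ≈ 117.58 m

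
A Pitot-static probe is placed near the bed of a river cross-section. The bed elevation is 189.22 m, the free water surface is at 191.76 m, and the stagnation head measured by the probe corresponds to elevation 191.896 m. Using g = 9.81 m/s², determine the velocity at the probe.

Near the bed, under hydrostatic conditions, the piezometric head (z + ψ) equals the free-surface elevation, 191.76 m.
Velocity head = total − piezometric = 191.896 − 191.76 = 0.136 m.
v = √(2g·h_v) = √(2 × 9.81 × 0.136) = 1.63 m/s.

v ≈ 1.63 m/s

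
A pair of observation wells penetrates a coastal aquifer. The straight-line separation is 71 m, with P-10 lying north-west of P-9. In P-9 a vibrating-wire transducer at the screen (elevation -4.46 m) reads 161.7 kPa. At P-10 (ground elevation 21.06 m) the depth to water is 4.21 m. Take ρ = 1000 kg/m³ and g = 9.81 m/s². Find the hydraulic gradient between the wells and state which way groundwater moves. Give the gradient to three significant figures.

i ≈ 0.0680; groundwater flows toward the south-east

Pressure head at P-9: ψ = P/(ρg) = 161.7×1000 / (1000 × 9.81) = 16.48 m.
Total head at P-9: h = z + ψ = -4.46 + 16.48 = 12.02 m.
Total head at P-10: h = 21.06 − 4.21 = 16.85 m.
Head difference: h(P-9) − h(P-10) = 12.02 − 16.85 = -4.83 m.
Hydraulic gradient: i = |Δh| / L = 4.83 / 71 = 0.0680.
Flow is from higher to lower head: from P-10 toward P-9, i.e. toward the south-east.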